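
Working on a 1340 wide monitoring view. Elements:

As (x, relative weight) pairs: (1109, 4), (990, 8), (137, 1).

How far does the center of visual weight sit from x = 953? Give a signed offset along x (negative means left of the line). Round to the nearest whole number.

≈ 8

Σw = 4 + 8 + 1 = 13.
Σw·x = 4·1109 + 8·990 + 1·137 = 12493, so x̄ = 12493/13 ≈ 961.00.
Difference: 961.00 − 953 ≈ 8.00.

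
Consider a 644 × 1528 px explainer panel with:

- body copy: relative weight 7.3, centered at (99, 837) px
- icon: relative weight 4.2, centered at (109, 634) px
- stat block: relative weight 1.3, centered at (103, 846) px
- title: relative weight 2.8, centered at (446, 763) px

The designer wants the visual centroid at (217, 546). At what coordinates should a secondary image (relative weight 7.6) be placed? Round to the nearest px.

(325, 87)

With the secondary image, Σw becomes 7.3 + 4.2 + 1.3 + 2.8 + 7.6 = 23.2.
x: need Σw·x = 23.2·217 = 5034.4. Existing = 7.3·99 + 4.2·109 + 1.3·103 + 2.8·446 = 2563.2. Remainder 2471.2 / 7.6 ≈ 325.16.
y: need Σw·y = 23.2·546 = 12667.2. Existing = 7.3·837 + 4.2·634 + 1.3·846 + 2.8·763 = 12009.1. Remainder 658.1 / 7.6 ≈ 86.59.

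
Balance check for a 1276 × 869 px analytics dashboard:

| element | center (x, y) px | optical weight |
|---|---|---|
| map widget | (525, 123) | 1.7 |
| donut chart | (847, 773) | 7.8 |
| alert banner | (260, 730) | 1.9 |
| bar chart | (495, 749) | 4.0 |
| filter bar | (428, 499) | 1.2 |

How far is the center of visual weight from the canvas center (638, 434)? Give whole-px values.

≈ 242 px

Weights sum to 1.7 + 7.8 + 1.9 + 4.0 + 1.2 = 16.6.
x-moment: 1.7·525 + 7.8·847 + 1.9·260 + 4.0·495 + 1.2·428 = 10486.7; centroid 10486.7/16.6 ≈ 631.73.
y-moment: 1.7·123 + 7.8·773 + 1.9·730 + 4.0·749 + 1.2·499 = 11220.3; centroid 11220.3/16.6 ≈ 675.92.
From (638, 434): dx = -6.27, dy = 241.92, so the distance is √(dx²+dy²) ≈ 242.00.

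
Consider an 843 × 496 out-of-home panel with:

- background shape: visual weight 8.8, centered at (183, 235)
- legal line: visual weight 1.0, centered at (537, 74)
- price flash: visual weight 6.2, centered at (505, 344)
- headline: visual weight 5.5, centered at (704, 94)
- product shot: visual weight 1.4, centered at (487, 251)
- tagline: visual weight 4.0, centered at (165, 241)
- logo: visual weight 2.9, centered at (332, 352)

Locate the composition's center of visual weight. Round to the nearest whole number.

(384, 239)

Σw = 8.8 + 1.0 + 6.2 + 5.5 + 1.4 + 4.0 + 2.9 = 29.8.
x: (8.8·183 + 1.0·537 + 6.2·505 + 5.5·704 + 1.4·487 + 4.0·165 + 2.9·332) / 29.8 = 11455.0 / 29.8 ≈ 384.40
y: (8.8·235 + 1.0·74 + 6.2·344 + 5.5·94 + 1.4·251 + 4.0·241 + 2.9·352) / 29.8 = 7128.0 / 29.8 ≈ 239.19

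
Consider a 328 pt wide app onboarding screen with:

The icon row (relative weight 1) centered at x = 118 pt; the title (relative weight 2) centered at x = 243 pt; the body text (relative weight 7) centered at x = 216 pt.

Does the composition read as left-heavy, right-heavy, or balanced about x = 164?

Weights sum to 1 + 2 + 7 = 10.
x: (1·118 + 2·243 + 7·216) / 10 = 2116 / 10 ≈ 211.60
211.6 lies right of the midline 164, so the layout is right-heavy.

right-heavy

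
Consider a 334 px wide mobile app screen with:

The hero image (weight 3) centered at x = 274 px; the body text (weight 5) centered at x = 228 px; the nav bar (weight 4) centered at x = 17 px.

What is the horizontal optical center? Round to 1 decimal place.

x ≈ 169.2

Total weight = 3 + 5 + 4 = 12.
x-moment: 3·274 + 5·228 + 4·17 = 2030; centroid 2030/12 ≈ 169.17.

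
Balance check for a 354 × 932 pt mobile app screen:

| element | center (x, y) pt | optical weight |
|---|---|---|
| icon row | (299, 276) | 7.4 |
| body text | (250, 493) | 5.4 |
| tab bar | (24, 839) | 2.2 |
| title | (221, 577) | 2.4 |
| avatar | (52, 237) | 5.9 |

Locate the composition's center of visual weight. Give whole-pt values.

(191, 401)

Total weight = 7.4 + 5.4 + 2.2 + 2.4 + 5.9 = 23.3.
Σw·x = 7.4·299 + 5.4·250 + 2.2·24 + 2.4·221 + 5.9·52 = 4452.6, so x̄ = 4452.6/23.3 ≈ 191.10.
Σw·y = 7.4·276 + 5.4·493 + 2.2·839 + 2.4·577 + 5.9·237 = 9333.5, so ȳ = 9333.5/23.3 ≈ 400.58.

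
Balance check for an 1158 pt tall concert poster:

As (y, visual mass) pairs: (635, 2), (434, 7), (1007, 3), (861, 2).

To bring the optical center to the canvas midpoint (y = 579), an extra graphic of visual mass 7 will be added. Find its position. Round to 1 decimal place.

y ≈ 444.0

After adding the extra graphic, total weight = 2 + 7 + 3 + 2 + 7 = 21.
y: target moment 21×579 = 12159; current 2·635 + 7·434 + 3·1007 + 2·861 = 9051; the extra graphic supplies 3108, so y = 3108/7 ≈ 444.00.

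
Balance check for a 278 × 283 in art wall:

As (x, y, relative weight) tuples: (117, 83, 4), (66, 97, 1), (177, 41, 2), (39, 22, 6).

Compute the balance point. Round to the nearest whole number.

Weights sum to 4 + 1 + 2 + 6 = 13.
Σw·x = 4·117 + 1·66 + 2·177 + 6·39 = 1122, so x̄ = 1122/13 ≈ 86.31.
Σw·y = 4·83 + 1·97 + 2·41 + 6·22 = 643, so ȳ = 643/13 ≈ 49.46.

(86, 49)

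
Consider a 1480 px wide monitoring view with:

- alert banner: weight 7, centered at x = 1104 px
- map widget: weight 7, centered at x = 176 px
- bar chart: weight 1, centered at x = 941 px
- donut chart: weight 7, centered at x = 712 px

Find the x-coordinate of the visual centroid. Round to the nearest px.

x ≈ 677

Total weight = 7 + 7 + 1 + 7 = 22.
Σw·x = 7·1104 + 7·176 + 1·941 + 7·712 = 14885, so x̄ = 14885/22 ≈ 676.59.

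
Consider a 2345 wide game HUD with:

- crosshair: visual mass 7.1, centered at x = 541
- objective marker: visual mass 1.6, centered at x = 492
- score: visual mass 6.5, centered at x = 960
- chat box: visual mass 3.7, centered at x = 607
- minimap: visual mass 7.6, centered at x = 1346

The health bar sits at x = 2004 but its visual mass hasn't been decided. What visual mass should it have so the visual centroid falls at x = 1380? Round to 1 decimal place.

Fixed elements: Σw = 7.1 + 1.6 + 6.5 + 3.7 + 7.6 = 26.5, Σw·x = 7.1·541 + 1.6·492 + 6.5·960 + 3.7·607 + 7.6·1346 = 23343.8.
Balance at x = 1380 requires (23343.8 + w·2004) / (26.5 + w) = 1380.
Solving: w = (1380·26.5 − 23343.8) / (2004 − 1380) = 13226.2 / 624 ≈ 21.20.

w ≈ 21.2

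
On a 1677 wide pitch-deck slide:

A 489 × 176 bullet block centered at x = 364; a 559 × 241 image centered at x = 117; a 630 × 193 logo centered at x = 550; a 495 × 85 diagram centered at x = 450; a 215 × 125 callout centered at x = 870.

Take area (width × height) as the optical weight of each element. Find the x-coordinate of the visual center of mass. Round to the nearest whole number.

x ≈ 380

Areas: bullet block 489·176 = 86064, image 559·241 = 134719, logo 630·193 = 121590, diagram 495·85 = 42075, callout 215·125 = 26875. Total weight = 411323.
x: (86064·364 + 134719·117 + 121590·550 + 42075·450 + 26875·870) / 411323 = 156278919 / 411323 ≈ 379.94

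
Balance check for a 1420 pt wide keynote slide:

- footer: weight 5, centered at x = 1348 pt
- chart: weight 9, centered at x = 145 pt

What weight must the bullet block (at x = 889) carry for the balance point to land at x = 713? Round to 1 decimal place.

Known weights sum to 5 + 9 = 14; their moment is 5·1348 + 9·145 = 8045.
For the centroid to hit 713: (8045 + w·889) / (14 + w) = 713.
Rearranging, w·(889 − 713) = 713·14 − 8045 = 1937, so w ≈ 1937/176 = 11.01.

w ≈ 11.0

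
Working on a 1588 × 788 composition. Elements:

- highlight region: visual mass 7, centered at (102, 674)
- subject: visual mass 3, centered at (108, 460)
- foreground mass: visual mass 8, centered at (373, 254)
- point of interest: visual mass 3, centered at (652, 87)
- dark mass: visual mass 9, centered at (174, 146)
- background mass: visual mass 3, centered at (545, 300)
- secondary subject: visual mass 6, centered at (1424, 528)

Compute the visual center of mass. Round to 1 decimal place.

(454.4, 353.2)

Total weight = 7 + 3 + 8 + 3 + 9 + 3 + 6 = 39.
x: (7·102 + 3·108 + 8·373 + 3·652 + 9·174 + 3·545 + 6·1424) / 39 = 17723 / 39 ≈ 454.44
y: (7·674 + 3·460 + 8·254 + 3·87 + 9·146 + 3·300 + 6·528) / 39 = 13773 / 39 ≈ 353.15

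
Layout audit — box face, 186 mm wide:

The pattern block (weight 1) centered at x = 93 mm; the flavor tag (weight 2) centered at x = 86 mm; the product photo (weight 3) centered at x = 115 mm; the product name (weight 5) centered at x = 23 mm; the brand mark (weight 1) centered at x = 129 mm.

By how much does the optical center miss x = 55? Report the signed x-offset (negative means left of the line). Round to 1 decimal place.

≈ 16.2 mm

Total weight = 1 + 2 + 3 + 5 + 1 = 12.
x-moment: 1·93 + 2·86 + 3·115 + 5·23 + 1·129 = 854; centroid 854/12 ≈ 71.17.
Offset from x = 55: 71.17 − 55 ≈ 16.17.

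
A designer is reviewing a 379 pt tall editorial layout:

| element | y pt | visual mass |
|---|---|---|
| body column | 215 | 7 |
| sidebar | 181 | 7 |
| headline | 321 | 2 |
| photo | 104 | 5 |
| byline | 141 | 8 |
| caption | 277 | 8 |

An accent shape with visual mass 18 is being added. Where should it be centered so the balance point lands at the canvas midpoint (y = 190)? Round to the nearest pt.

y ≈ 176

After adding the accent shape, total weight = 7 + 7 + 2 + 5 + 8 + 8 + 18 = 55.
y: target moment 55×190 = 10450; current 7·215 + 7·181 + 2·321 + 5·104 + 8·141 + 8·277 = 7278; the accent shape supplies 3172, so y = 3172/18 ≈ 176.22.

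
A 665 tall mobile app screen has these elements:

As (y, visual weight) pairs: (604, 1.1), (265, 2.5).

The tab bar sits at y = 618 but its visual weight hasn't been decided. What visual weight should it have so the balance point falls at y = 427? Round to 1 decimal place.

w ≈ 1.1

Fixed elements: Σw = 1.1 + 2.5 = 3.6, Σw·y = 1.1·604 + 2.5·265 = 1326.9.
Set Σw·y/Σw = 427: (1326.9 + 618w) = 427·(3.6 + w).
Rearranging, w·(618 − 427) = 427·3.6 − 1326.9 = 210.3, so w ≈ 210.3/191 = 1.10.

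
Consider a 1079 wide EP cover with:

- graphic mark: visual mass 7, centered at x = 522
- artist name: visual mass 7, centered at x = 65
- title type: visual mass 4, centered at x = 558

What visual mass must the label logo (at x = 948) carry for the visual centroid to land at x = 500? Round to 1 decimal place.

w ≈ 5.9

Existing Σw = 18 (7 + 7 + 4); existing moment 7·522 + 7·65 + 4·558 = 6341.
Balance at x = 500 requires (6341 + w·948) / (18 + w) = 500.
So w = (500·18 − 6341)/(948 − 500) = 2659/448 ≈ 5.94.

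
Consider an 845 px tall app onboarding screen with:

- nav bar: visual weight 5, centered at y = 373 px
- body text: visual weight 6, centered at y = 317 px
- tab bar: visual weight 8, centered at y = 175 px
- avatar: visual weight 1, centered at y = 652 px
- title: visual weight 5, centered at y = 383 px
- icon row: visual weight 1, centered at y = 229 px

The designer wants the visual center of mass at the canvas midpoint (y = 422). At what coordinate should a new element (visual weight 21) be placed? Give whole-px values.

After adding the new element, total weight = 5 + 6 + 8 + 1 + 5 + 1 + 21 = 47.
Along y: (7963 + 21·y) / 47 = 422 (existing moment 5·373 + 6·317 + 8·175 + 1·652 + 5·383 + 1·229 = 7963) ⇒ y = (19834 − 7963) / 21 ≈ 565.29.

y ≈ 565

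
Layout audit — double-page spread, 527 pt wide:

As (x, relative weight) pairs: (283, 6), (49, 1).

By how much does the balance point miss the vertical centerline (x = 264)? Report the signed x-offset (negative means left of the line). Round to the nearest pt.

≈ -14 pt

Total weight = 6 + 1 = 7.
x-moment: 6·283 + 1·49 = 1747; centroid 1747/7 ≈ 249.57.
Against x = 264, that's 249.57 − 264 = -14.43.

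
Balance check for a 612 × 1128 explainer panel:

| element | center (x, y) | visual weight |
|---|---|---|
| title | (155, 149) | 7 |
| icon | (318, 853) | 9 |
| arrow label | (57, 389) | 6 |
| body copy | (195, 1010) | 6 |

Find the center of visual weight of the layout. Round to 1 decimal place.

(195.0, 611.2)

Total weight = 7 + 9 + 6 + 6 = 28.
Σw·x = 7·155 + 9·318 + 6·57 + 6·195 = 5459, so x̄ = 5459/28 ≈ 194.96.
Σw·y = 7·149 + 9·853 + 6·389 + 6·1010 = 17114, so ȳ = 17114/28 ≈ 611.21.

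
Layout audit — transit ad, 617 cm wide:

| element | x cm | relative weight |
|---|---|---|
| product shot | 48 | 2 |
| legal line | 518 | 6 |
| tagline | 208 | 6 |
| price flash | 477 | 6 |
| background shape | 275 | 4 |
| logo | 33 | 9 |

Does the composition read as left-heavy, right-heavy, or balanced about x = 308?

left-heavy

Weights sum to 2 + 6 + 6 + 6 + 4 + 9 = 33.
Σw·x = 2·48 + 6·518 + 6·208 + 6·477 + 4·275 + 9·33 = 8711, so x̄ = 8711/33 ≈ 263.97.
264.0 vs midline 308 → left-heavy.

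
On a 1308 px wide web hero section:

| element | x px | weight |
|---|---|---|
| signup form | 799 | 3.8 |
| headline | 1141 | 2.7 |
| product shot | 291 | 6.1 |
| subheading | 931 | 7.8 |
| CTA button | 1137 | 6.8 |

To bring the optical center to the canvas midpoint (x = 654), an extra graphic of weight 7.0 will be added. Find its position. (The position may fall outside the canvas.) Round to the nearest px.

x ≈ -74

After adding the extra graphic, total weight = 3.8 + 2.7 + 6.1 + 7.8 + 6.8 + 7.0 = 34.2.
x: need Σw·x = 34.2·654 = 22366.8. Existing = 3.8·799 + 2.7·1141 + 6.1·291 + 7.8·931 + 6.8·1137 = 22885.4. Remainder -518.6 / 7.0 ≈ -74.09.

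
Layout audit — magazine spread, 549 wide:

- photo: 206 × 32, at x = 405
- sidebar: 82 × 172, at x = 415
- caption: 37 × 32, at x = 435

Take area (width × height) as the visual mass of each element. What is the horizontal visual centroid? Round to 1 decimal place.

Areas: photo 206·32 = 6592, sidebar 82·172 = 14104, caption 37·32 = 1184. Total weight = 21880.
x-moment: 6592·405 + 14104·415 + 1184·435 = 9037960; centroid 9037960/21880 ≈ 413.07.

x ≈ 413.1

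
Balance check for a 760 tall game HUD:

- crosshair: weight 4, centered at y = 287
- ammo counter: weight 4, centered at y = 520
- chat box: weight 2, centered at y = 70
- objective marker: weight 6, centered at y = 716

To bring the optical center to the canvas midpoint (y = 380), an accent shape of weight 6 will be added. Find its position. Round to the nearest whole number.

With the accent shape, Σw becomes 4 + 4 + 2 + 6 + 6 = 22.
y: need Σw·y = 22·380 = 8360. Existing = 4·287 + 4·520 + 2·70 + 6·716 = 7664. Remainder 696 / 6 ≈ 116.00.

y ≈ 116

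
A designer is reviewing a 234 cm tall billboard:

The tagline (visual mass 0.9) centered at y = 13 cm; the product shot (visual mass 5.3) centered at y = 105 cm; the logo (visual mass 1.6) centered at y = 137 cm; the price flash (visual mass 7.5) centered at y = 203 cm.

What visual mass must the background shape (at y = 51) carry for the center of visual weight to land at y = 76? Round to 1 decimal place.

Existing Σw = 15.3 (0.9 + 5.3 + 1.6 + 7.5); existing moment 0.9·13 + 5.3·105 + 1.6·137 + 7.5·203 = 2309.9.
For the centroid to hit 76: (2309.9 + w·51) / (15.3 + w) = 76.
So w = (76·15.3 − 2309.9)/(51 − 76) = -1147.1/-25 ≈ 45.88.

w ≈ 45.9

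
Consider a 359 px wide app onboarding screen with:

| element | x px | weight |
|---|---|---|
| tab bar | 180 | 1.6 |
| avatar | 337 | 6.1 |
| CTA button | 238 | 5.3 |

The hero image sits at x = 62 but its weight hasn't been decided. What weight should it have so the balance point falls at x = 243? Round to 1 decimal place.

w ≈ 2.5

Existing Σw = 13.0 (1.6 + 6.1 + 5.3); existing moment 1.6·180 + 6.1·337 + 5.3·238 = 3605.1.
For the centroid to hit 243: (3605.1 + w·62) / (13.0 + w) = 243.
So w = (243·13.0 − 3605.1)/(62 − 243) = -446.1/-181 ≈ 2.46.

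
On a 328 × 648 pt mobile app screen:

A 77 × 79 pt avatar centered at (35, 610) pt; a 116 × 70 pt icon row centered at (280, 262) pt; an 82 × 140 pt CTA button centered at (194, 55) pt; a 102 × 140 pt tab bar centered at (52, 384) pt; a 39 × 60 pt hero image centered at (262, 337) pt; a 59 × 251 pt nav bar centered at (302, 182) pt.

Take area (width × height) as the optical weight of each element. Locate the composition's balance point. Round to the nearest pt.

(185, 270)

Areas: avatar 77·79 = 6083, icon row 116·70 = 8120, CTA button 82·140 = 11480, tab bar 102·140 = 14280, hero image 39·60 = 2340, nav bar 59·251 = 14809. Total weight = 57112.
x: moment 10541583 / weight 57112 ≈ 184.58
y: moment 15436808 / weight 57112 ≈ 270.29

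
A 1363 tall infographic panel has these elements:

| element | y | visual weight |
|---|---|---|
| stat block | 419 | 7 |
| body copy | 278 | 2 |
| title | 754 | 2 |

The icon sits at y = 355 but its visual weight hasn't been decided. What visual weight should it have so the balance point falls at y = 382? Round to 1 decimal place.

Existing Σw = 11 (7 + 2 + 2); existing moment 7·419 + 2·278 + 2·754 = 4997.
Set Σw·y/Σw = 382: (4997 + 355w) = 382·(11 + w).
So w = (382·11 − 4997)/(355 − 382) = -795/-27 ≈ 29.44.

w ≈ 29.4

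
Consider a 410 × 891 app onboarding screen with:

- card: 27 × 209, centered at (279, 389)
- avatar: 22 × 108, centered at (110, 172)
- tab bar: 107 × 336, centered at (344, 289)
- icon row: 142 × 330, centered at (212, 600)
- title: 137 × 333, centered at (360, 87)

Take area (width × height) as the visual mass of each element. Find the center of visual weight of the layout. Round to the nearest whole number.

Areas: card 27·209 = 5643, avatar 22·108 = 2376, tab bar 107·336 = 35952, icon row 142·330 = 46860, title 137·333 = 45621. Total weight = 136452.
x-moment: 5643·279 + 2376·110 + 35952·344 + 46860·212 + 45621·360 = 40561125; centroid 40561125/136452 ≈ 297.26.
y-moment: 5643·389 + 2376·172 + 35952·289 + 46860·600 + 45621·87 = 45078954; centroid 45078954/136452 ≈ 330.36.

(297, 330)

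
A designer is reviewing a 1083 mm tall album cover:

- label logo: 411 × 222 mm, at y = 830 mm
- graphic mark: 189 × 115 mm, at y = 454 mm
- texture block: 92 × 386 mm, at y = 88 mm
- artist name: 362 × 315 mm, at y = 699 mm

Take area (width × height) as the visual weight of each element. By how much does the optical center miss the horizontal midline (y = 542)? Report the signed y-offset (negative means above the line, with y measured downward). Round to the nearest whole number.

≈ 100 mm

Areas: label logo 411·222 = 91242, graphic mark 189·115 = 21735, texture block 92·386 = 35512, artist name 362·315 = 114030. Total weight = 262519.
y: (91242·830 + 21735·454 + 35512·88 + 114030·699) / 262519 = 168430576 / 262519 ≈ 641.59
Against y = 542, that's 641.59 − 542 = 99.59.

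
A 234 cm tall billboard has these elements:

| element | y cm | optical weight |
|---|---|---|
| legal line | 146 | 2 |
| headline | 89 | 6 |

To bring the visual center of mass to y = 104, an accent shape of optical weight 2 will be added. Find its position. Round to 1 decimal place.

New total weight: (2 + 6) + 2 = 10.
y: target moment 10×104 = 1040; current 2·146 + 6·89 = 826; the accent shape supplies 214, so y = 214/2 ≈ 107.00.

y ≈ 107.0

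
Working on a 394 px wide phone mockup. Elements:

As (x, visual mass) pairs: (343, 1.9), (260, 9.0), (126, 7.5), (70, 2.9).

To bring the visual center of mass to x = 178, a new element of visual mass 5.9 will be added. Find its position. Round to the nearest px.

x ≈ 119

With the new element, Σw becomes 1.9 + 9.0 + 7.5 + 2.9 + 5.9 = 27.2.
x: need Σw·x = 27.2·178 = 4841.6. Existing = 1.9·343 + 9.0·260 + 7.5·126 + 2.9·70 = 4139.7. Remainder 701.9 / 5.9 ≈ 118.97.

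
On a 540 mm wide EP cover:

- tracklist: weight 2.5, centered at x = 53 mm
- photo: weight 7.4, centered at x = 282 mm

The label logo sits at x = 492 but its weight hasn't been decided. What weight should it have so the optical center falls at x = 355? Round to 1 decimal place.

Known weights sum to 2.5 + 7.4 = 9.9; their moment is 2.5·53 + 7.4·282 = 2219.3.
Set Σw·x/Σw = 355: (2219.3 + 492w) = 355·(9.9 + w).
Rearranging, w·(492 − 355) = 355·9.9 − 2219.3 = 1295.2, so w ≈ 1295.2/137 = 9.45.

w ≈ 9.5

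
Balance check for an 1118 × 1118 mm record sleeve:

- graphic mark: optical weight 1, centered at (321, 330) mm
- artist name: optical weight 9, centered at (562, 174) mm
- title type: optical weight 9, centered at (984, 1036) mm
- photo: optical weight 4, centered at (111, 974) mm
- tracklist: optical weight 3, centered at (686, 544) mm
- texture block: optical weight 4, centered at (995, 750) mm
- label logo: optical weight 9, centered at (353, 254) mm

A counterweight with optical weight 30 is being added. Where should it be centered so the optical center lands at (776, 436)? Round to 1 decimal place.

(988.3, 268.3)

New total weight: (1 + 9 + 9 + 4 + 3 + 4 + 9) + 30 = 69.
Along x: (23894 + 30·x) / 69 = 776 (existing moment 1·321 + 9·562 + 9·984 + 4·111 + 3·686 + 4·995 + 9·353 = 23894) ⇒ x = (53544 − 23894) / 30 ≈ 988.33.
Along y: (22034 + 30·y) / 69 = 436 (existing moment 1·330 + 9·174 + 9·1036 + 4·974 + 3·544 + 4·750 + 9·254 = 22034) ⇒ y = (30084 − 22034) / 30 ≈ 268.33.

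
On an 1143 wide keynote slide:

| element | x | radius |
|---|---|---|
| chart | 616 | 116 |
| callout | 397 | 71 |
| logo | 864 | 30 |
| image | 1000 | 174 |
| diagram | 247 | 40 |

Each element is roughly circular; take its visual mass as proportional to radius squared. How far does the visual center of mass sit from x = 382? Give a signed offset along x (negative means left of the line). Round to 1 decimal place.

≈ 432.1

Weights ∝ r²: chart 116² = 13456, callout 71² = 5041, logo 30² = 900, image 174² = 30276, diagram 40² = 1600; Σw = 51273.
x-moment: 13456·616 + 5041·397 + 900·864 + 30276·1000 + 1600·247 = 41738973; centroid 41738973/51273 ≈ 814.05.
Against x = 382, that's 814.05 − 382 = 432.05.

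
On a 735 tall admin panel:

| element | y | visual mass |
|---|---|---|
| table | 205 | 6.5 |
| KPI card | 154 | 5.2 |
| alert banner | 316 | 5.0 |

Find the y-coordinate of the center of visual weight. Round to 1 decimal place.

Weights sum to 6.5 + 5.2 + 5.0 = 16.7.
y-moment: 6.5·205 + 5.2·154 + 5.0·316 = 3713.3; centroid 3713.3/16.7 ≈ 222.35.

y ≈ 222.4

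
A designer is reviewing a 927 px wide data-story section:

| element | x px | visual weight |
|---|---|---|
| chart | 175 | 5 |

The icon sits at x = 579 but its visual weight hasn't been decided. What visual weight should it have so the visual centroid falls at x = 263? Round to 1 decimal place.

w ≈ 1.4

Known: weight 5 with moment 5·175 = 875.
Set Σw·x/Σw = 263: (875 + 579w) = 263·(5 + w).
Rearranging, w·(579 − 263) = 263·5 − 875 = 440, so w ≈ 440/316 = 1.39.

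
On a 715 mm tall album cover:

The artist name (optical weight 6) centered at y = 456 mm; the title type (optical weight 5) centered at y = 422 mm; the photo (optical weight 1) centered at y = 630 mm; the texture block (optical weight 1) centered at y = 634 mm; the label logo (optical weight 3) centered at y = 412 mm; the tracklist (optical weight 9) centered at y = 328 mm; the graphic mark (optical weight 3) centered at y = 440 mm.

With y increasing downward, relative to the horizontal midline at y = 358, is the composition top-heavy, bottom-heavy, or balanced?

bottom-heavy

Σw = 6 + 5 + 1 + 1 + 3 + 9 + 3 = 28.
y: moment 11618 / weight 28 ≈ 414.93
414.9 vs midline 358 → bottom-heavy.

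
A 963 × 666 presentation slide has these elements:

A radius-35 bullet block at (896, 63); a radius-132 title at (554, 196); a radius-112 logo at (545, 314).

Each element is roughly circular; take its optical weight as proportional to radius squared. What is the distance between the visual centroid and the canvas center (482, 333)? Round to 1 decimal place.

r² weights: bullet block 35² = 1225, title 132² = 17424, logo 112² = 12544. Total = 31193.
x-moment: 1225·896 + 17424·554 + 12544·545 = 17586976; centroid 17586976/31193 ≈ 563.81.
y-moment: 1225·63 + 17424·196 + 12544·314 = 7431095; centroid 7431095/31193 ≈ 238.23.
From (482, 333): dx = 81.81, dy = -94.77, so the distance is √(dx²+dy²) ≈ 125.20.

≈ 125.2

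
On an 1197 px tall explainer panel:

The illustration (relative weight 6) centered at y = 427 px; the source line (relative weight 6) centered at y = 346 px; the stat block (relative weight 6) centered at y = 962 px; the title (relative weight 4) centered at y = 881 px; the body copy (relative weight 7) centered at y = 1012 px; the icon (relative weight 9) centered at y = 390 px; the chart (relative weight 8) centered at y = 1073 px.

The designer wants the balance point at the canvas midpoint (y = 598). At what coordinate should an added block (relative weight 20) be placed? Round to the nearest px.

y ≈ 318

With the added block, Σw becomes 6 + 6 + 6 + 4 + 7 + 9 + 8 + 20 = 66.
y: need Σw·y = 66·598 = 39468. Existing = 6·427 + 6·346 + 6·962 + 4·881 + 7·1012 + 9·390 + 8·1073 = 33112. Remainder 6356 / 20 ≈ 317.80.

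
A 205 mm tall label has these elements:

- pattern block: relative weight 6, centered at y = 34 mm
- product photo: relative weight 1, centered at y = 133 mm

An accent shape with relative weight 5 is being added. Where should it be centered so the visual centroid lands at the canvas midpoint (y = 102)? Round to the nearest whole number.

y ≈ 177

With the accent shape, Σw becomes 6 + 1 + 5 = 12.
y: target moment 12×102 = 1224; current 6·34 + 1·133 = 337; the accent shape supplies 887, so y = 887/5 ≈ 177.40.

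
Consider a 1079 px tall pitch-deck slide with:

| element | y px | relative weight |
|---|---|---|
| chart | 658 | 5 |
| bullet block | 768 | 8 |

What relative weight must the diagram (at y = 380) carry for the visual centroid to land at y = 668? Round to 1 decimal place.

w ≈ 2.6

Known weights sum to 5 + 8 = 13; their moment is 5·658 + 8·768 = 9434.
Set Σw·y/Σw = 668: (9434 + 380w) = 668·(13 + w).
Rearranging, w·(380 − 668) = 668·13 − 9434 = -750, so w ≈ -750/-288 = 2.60.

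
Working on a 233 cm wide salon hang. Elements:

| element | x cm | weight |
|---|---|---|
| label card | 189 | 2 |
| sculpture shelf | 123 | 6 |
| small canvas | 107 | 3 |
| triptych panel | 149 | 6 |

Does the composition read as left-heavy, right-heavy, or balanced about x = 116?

right-heavy

Σw = 2 + 6 + 3 + 6 = 17.
x: (2·189 + 6·123 + 3·107 + 6·149) / 17 = 2331 / 17 ≈ 137.12
137.1 lies right of the midline 116, so the layout is right-heavy.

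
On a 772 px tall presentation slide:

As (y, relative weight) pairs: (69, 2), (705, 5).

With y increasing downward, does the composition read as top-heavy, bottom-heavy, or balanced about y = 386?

bottom-heavy

Σw = 2 + 5 = 7.
Σw·y = 2·69 + 5·705 = 3663, so ȳ = 3663/7 ≈ 523.29.
523.3 vs midline 386 → bottom-heavy.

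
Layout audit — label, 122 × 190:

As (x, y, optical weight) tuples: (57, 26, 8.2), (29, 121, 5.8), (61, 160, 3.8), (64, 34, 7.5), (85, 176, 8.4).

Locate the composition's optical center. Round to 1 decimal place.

(61.2, 96.6)

Σw = 8.2 + 5.8 + 3.8 + 7.5 + 8.4 = 33.7.
x: (8.2·57 + 5.8·29 + 3.8·61 + 7.5·64 + 8.4·85) / 33.7 = 2061.4 / 33.7 ≈ 61.17
y: (8.2·26 + 5.8·121 + 3.8·160 + 7.5·34 + 8.4·176) / 33.7 = 3256.4 / 33.7 ≈ 96.63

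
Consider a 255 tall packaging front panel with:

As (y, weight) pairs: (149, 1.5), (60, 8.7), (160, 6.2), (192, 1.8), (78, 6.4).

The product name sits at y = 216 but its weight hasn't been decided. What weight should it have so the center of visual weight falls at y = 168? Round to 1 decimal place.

Known weights sum to 1.5 + 8.7 + 6.2 + 1.8 + 6.4 = 24.6; their moment is 1.5·149 + 8.7·60 + 6.2·160 + 1.8·192 + 6.4·78 = 2582.3.
For the centroid to hit 168: (2582.3 + w·216) / (24.6 + w) = 168.
Rearranging, w·(216 − 168) = 168·24.6 − 2582.3 = 1550.5, so w ≈ 1550.5/48 = 32.30.

w ≈ 32.3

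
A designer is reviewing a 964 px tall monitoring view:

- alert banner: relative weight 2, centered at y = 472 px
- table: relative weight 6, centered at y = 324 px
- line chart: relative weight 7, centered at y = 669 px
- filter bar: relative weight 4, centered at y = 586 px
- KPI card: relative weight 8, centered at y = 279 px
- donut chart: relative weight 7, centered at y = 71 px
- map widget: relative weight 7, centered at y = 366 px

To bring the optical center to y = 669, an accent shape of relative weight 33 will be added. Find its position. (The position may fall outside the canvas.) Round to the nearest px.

With the accent shape, Σw becomes 2 + 6 + 7 + 4 + 8 + 7 + 7 + 33 = 74.
y: need Σw·y = 74·669 = 49506. Existing = 2·472 + 6·324 + 7·669 + 4·586 + 8·279 + 7·71 + 7·366 = 15206. Remainder 34300 / 33 ≈ 1039.39.

y ≈ 1039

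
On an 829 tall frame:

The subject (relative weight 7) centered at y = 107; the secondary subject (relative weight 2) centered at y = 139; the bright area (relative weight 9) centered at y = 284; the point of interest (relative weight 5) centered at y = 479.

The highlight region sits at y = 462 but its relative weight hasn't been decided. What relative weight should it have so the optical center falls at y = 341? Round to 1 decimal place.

w ≈ 15.4

Fixed elements: Σw = 7 + 2 + 9 + 5 = 23, Σw·y = 7·107 + 2·139 + 9·284 + 5·479 = 5978.
For the centroid to hit 341: (5978 + w·462) / (23 + w) = 341.
So w = (341·23 − 5978)/(462 − 341) = 1865/121 ≈ 15.41.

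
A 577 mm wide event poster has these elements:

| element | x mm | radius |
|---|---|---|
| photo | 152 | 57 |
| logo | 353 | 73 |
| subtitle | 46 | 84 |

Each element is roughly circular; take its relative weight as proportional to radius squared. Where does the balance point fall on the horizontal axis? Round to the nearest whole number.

x ≈ 173

Weights ∝ r²: photo 57² = 3249, logo 73² = 5329, subtitle 84² = 7056; Σw = 15634.
x: (3249·152 + 5329·353 + 7056·46) / 15634 = 2699561 / 15634 ≈ 172.67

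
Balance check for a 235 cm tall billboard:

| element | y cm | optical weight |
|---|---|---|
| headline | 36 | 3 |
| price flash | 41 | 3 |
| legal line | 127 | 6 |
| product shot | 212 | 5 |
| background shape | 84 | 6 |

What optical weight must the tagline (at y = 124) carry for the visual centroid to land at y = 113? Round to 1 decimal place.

w ≈ 3.8

Existing Σw = 23 (3 + 3 + 6 + 5 + 6); existing moment 3·36 + 3·41 + 6·127 + 5·212 + 6·84 = 2557.
Balance at y = 113 requires (2557 + w·124) / (23 + w) = 113.
Solving: w = (113·23 − 2557) / (124 − 113) = 42 / 11 ≈ 3.82.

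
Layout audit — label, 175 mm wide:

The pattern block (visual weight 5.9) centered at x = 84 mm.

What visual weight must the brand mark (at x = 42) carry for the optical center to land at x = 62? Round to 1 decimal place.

w ≈ 6.5

Known: weight 5.9 with moment 5.9·84 = 495.6.
Balance at x = 62 requires (495.6 + w·42) / (5.9 + w) = 62.
So w = (62·5.9 − 495.6)/(42 − 62) = -129.8/-20 ≈ 6.49.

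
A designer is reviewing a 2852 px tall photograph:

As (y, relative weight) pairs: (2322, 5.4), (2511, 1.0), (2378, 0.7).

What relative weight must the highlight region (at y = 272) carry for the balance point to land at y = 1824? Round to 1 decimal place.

Known weights sum to 5.4 + 1.0 + 0.7 = 7.1; their moment is 5.4·2322 + 1.0·2511 + 0.7·2378 = 16714.4.
For the centroid to hit 1824: (16714.4 + w·272) / (7.1 + w) = 1824.
Rearranging, w·(272 − 1824) = 1824·7.1 − 16714.4 = -3764.0, so w ≈ -3764.0/-1552 = 2.43.

w ≈ 2.4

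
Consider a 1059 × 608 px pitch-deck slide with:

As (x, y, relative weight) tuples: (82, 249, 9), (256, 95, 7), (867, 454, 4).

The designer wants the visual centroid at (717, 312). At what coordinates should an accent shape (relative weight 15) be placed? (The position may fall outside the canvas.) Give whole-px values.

(1273, 413)

New total weight: (9 + 7 + 4) + 15 = 35.
Along x: (5998 + 15·x) / 35 = 717 (existing moment 9·82 + 7·256 + 4·867 = 5998) ⇒ x = (25095 − 5998) / 15 ≈ 1273.13.
Along y: (4722 + 15·y) / 35 = 312 (existing moment 9·249 + 7·95 + 4·454 = 4722) ⇒ y = (10920 − 4722) / 15 ≈ 413.20.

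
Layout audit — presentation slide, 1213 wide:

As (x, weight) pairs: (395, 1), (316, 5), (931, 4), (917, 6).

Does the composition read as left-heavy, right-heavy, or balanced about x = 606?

Σw = 1 + 5 + 4 + 6 = 16.
x: (1·395 + 5·316 + 4·931 + 6·917) / 16 = 11201 / 16 ≈ 700.06
700.1 vs midline 606 → right-heavy.

right-heavy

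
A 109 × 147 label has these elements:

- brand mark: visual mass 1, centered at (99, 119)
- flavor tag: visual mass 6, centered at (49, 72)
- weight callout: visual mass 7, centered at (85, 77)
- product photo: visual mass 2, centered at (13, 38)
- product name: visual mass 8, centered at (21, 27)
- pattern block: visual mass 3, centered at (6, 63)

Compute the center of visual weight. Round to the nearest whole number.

(44, 58)

Weights sum to 1 + 6 + 7 + 2 + 8 + 3 = 27.
x: moment 1200 / weight 27 ≈ 44.44
Σw·y = 1571; ȳ = 1571/27 ≈ 58.19.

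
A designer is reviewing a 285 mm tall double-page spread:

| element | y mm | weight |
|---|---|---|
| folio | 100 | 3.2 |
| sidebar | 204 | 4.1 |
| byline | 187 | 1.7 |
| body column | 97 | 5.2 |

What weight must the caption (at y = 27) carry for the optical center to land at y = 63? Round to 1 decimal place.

Existing Σw = 14.2 (3.2 + 4.1 + 1.7 + 5.2); existing moment 3.2·100 + 4.1·204 + 1.7·187 + 5.2·97 = 1978.7.
Balance at y = 63 requires (1978.7 + w·27) / (14.2 + w) = 63.
So w = (63·14.2 − 1978.7)/(27 − 63) = -1084.1/-36 ≈ 30.11.

w ≈ 30.1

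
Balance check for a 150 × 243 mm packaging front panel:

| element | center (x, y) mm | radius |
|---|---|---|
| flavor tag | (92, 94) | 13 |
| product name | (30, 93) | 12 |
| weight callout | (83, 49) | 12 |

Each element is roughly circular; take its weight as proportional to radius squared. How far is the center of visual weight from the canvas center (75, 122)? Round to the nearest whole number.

≈ 43 mm

r² weights: flavor tag 13² = 169, product name 12² = 144, weight callout 12² = 144. Total = 457.
x-moment: 169·92 + 144·30 + 144·83 = 31820; centroid 31820/457 ≈ 69.63.
y-moment: 169·94 + 144·93 + 144·49 = 36334; centroid 36334/457 ≈ 79.51.
Relative to (75, 122): Δ = (-5.37, -42.49); |Δ| = √(-5.37² + -42.49²) ≈ 42.83.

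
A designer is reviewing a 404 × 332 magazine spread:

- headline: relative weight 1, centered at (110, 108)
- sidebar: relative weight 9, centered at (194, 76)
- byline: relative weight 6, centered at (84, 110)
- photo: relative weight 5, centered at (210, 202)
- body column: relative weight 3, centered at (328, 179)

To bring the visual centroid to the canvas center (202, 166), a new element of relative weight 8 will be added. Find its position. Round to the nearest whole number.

(259, 289)

New total weight: (1 + 9 + 6 + 5 + 3) + 8 = 32.
Along x: (4394 + 8·x) / 32 = 202 (existing moment 1·110 + 9·194 + 6·84 + 5·210 + 3·328 = 4394) ⇒ x = (6464 − 4394) / 8 ≈ 258.75.
Along y: (2999 + 8·y) / 32 = 166 (existing moment 1·108 + 9·76 + 6·110 + 5·202 + 3·179 = 2999) ⇒ y = (5312 − 2999) / 8 ≈ 289.12.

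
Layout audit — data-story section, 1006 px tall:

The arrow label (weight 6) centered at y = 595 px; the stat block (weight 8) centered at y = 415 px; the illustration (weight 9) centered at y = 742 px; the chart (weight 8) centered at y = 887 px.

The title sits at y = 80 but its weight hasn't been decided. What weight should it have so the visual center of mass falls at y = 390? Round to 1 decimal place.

w ≈ 27.7

Existing Σw = 31 (6 + 8 + 9 + 8); existing moment 6·595 + 8·415 + 9·742 + 8·887 = 20664.
For the centroid to hit 390: (20664 + w·80) / (31 + w) = 390.
Rearranging, w·(80 − 390) = 390·31 − 20664 = -8574, so w ≈ -8574/-310 = 27.66.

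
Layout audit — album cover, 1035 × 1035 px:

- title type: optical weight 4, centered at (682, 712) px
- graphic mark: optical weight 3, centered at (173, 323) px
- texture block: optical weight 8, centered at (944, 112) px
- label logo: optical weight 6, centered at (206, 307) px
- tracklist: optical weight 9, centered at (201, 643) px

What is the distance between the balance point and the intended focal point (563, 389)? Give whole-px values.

≈ 104 px

Σw = 4 + 3 + 8 + 6 + 9 = 30.
x-moment: 4·682 + 3·173 + 8·944 + 6·206 + 9·201 = 13844; centroid 13844/30 ≈ 461.47.
y-moment: 4·712 + 3·323 + 8·112 + 6·307 + 9·643 = 12342; centroid 12342/30 ≈ 411.40.
Offset from (563, 389): Δx ≈ -101.53, Δy ≈ 22.40; distance = √(Δx² + Δy²) ≈ 103.97.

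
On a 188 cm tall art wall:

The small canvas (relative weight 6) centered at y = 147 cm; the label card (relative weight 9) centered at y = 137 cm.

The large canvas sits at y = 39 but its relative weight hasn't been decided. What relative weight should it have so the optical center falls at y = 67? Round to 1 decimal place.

w ≈ 39.6

Existing Σw = 15 (6 + 9); existing moment 6·147 + 9·137 = 2115.
Set Σw·y/Σw = 67: (2115 + 39w) = 67·(15 + w).
Solving: w = (67·15 − 2115) / (39 − 67) = -1110 / -28 ≈ 39.64.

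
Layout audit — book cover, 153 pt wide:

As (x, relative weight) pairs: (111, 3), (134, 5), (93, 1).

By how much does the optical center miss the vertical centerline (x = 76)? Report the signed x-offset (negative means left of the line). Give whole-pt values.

Σw = 3 + 5 + 1 = 9.
x-moment: 3·111 + 5·134 + 1·93 = 1096; centroid 1096/9 ≈ 121.78.
Against x = 76, that's 121.78 − 76 = 45.78.

≈ 46 pt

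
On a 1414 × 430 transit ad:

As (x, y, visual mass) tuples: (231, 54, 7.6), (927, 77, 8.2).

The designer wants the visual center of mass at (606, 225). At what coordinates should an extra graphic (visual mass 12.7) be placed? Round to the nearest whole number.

(623, 423)

After adding the extra graphic, total weight = 7.6 + 8.2 + 12.7 = 28.5.
x: need Σw·x = 28.5·606 = 17271.0. Existing = 7.6·231 + 8.2·927 = 9357.0. Remainder 7914.0 / 12.7 ≈ 623.15.
y: need Σw·y = 28.5·225 = 6412.5. Existing = 7.6·54 + 8.2·77 = 1041.8. Remainder 5370.7 / 12.7 ≈ 422.89.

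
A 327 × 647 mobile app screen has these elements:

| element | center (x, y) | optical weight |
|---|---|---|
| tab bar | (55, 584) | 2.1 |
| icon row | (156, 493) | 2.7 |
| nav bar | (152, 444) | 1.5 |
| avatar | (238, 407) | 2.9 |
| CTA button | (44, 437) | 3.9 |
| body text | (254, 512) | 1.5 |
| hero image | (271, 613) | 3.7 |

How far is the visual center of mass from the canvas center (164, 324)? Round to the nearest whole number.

Total weight = 2.1 + 2.7 + 1.5 + 2.9 + 3.9 + 1.5 + 3.7 = 18.3.
x-moment: 2.1·55 + 2.7·156 + 1.5·152 + 2.9·238 + 3.9·44 + 1.5·254 + 3.7·271 = 3010.2; centroid 3010.2/18.3 ≈ 164.49.
y-moment: 2.1·584 + 2.7·493 + 1.5·444 + 2.9·407 + 3.9·437 + 1.5·512 + 3.7·613 = 9144.2; centroid 9144.2/18.3 ≈ 499.68.
From (164, 324): dx = 0.49, dy = 175.68, so the distance is √(dx²+dy²) ≈ 175.68.

≈ 176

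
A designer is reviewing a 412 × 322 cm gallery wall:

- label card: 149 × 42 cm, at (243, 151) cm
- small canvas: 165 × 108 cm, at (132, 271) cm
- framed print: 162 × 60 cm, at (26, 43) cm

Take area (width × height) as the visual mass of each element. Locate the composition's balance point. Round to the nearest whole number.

(122, 183)

Areas: label card 149·42 = 6258, small canvas 165·108 = 17820, framed print 162·60 = 9720. Total weight = 33798.
Σw·x = 6258·243 + 17820·132 + 9720·26 = 4125654, so x̄ = 4125654/33798 ≈ 122.07.
Σw·y = 6258·151 + 17820·271 + 9720·43 = 6192138, so ȳ = 6192138/33798 ≈ 183.21.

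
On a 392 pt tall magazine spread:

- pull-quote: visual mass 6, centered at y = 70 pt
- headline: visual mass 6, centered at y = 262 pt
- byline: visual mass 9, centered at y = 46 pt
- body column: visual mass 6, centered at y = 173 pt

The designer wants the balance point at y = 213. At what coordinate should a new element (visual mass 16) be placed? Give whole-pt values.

With the new element, Σw becomes 6 + 6 + 9 + 6 + 16 = 43.
y: target moment 43×213 = 9159; current 6·70 + 6·262 + 9·46 + 6·173 = 3444; the new element supplies 5715, so y = 5715/16 ≈ 357.19.

y ≈ 357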